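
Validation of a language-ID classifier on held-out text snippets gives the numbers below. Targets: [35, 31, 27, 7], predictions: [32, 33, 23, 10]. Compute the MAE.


Absolute errors: |35-32|=3, |31-33|=2, |27-23|=4, |7-10|=3
Sum = 12
MAE = 12/4 = 3

3


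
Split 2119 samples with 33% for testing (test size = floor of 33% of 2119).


Test = ⌊2119·33/100⌋ = 699
Train = 2119 - 699 = 1420

Train: 1420, Test: 699


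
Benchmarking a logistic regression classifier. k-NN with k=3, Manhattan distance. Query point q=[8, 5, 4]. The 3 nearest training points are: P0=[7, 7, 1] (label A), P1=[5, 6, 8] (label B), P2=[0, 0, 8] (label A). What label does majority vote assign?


d(q,P0) = 6  (label A)
d(q,P1) = 8  (label B)
d(q,P2) = 17  (label A)
Votes: A=2, B=1
Majority → A

A


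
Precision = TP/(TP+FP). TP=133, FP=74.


Precision = TP/(TP+FP)
= 133/(133+74)
= 133/207 = 64.25%

64.25%


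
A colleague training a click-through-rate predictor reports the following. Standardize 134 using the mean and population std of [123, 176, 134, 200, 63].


μ = 139.2, σ = 47.2161
z = (134 - 139.2)/47.2161 = -0.1101

-0.1101


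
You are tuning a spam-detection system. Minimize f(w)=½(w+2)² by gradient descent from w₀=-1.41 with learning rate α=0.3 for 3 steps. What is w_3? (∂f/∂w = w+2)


step 1: grad = -1.41+2 = 0.59; w = -1.41 - 0.3·(0.59) = -1.587
step 2: grad = -1.587+2 = 0.413; w = -1.587 - 0.3·(0.413) = -1.7109
step 3: grad = -1.7109+2 = 0.2891; w = -1.7109 - 0.3·(0.2891) = -1.79763

-1.79763


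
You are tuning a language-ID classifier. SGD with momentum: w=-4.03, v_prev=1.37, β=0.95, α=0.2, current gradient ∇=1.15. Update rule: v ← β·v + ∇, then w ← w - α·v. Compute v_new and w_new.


v_new = 0.95·1.37 + 1.15 = 1.3015 + 1.15 = 2.4515
w_new = -4.03 - 0.2·2.4515 = -4.03 - 0.4903 = -4.5203

v_new=2.4515, w_new=-4.5203


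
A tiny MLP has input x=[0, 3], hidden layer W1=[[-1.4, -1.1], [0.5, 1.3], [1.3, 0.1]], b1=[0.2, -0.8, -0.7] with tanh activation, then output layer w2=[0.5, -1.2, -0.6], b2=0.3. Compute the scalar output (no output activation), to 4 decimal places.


z1[0] = (-1.4)·(0) + (-1.1)·(3) + 0.2 = -3.1
z1[1] = (0.5)·(0) + (1.3)·(3) - 0.8 = 3.1
z1[2] = (1.3)·(0) + (0.1)·(3) - 0.7 = -0.4
h = tanh(z1) = [-0.9959, 0.9959, -0.3799]
output = (0.5)·(-0.9959) + (-1.2)·(0.9959) + (-0.6)·(-0.3799) + 0.3 = -1.1651

-1.1651


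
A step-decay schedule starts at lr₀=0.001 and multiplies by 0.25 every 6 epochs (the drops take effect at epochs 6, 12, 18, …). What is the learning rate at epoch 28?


n_drops = ⌊28/6⌋ = 4
lr = 0.001·0.25^4 = 0.001·0.00390625 = 0.00000390625

0.00000390625


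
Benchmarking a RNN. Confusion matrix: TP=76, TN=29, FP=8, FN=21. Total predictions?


Total = TP + TN + FP + FN
= 76 + 29 + 8 + 21
= 134
(Predicted positive: 84, predicted negative: 50)

134


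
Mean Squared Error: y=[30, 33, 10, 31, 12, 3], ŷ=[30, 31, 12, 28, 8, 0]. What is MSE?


Squared errors: (30-30)²=0, (33-31)²=4, (10-12)²=4, (31-28)²=9, (12-8)²=16, (3-0)²=9
Sum = 42
MSE = 42/6 = 7

7


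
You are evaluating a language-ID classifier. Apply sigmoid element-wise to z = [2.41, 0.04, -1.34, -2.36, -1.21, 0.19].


σ(2.41) = 1/(1+e^-2.41) = 0.9176
σ(0.04) = 1/(1+e^-0.04) = 0.51
σ(-1.34) = 1/(1+e^1.34) = 0.2075
σ(-2.36) = 1/(1+e^2.36) = 0.0863
σ(-1.21) = 1/(1+e^1.21) = 0.2297
σ(0.19) = 1/(1+e^-0.19) = 0.5474
result = [0.9176, 0.51, 0.2075, 0.0863, 0.2297, 0.5474]

[0.9176, 0.51, 0.2075, 0.0863, 0.2297, 0.5474]


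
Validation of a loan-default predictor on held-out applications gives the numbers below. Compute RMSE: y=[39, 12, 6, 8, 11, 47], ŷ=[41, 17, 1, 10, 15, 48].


MSE = 75/6 = 12.5
RMSE = √(75/6) = 3.5355

3.5355


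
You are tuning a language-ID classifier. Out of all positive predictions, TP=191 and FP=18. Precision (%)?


Precision = TP/(TP+FP)
= 191/(191+18)
= 191/209 = 91.39%

91.39%


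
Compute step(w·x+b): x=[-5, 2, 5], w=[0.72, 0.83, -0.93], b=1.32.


z = (-5)·(0.72) + (2)·(0.83) + (5)·(-0.93) + 1.32
  = -5.27
step(z) = 0 (z<0)

0


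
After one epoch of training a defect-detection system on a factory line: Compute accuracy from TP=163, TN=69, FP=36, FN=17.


Accuracy = (TP+TN)/(TP+TN+FP+FN)
= (163+69)/(285)
= 232/285 = 81.4%

81.4%


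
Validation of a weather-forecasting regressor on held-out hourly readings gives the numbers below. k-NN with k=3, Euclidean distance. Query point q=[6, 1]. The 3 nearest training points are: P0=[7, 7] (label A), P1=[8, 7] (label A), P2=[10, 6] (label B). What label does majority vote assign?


d(q,P0) = 6.0828  (label A)
d(q,P1) = 6.3246  (label A)
d(q,P2) = 6.4031  (label B)
Votes: A=2, B=1
Majority → A

A


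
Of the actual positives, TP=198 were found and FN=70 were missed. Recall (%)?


Recall = TP/(TP+FN)
= 198/(198+70)
= 198/268 = 73.88%

73.88%


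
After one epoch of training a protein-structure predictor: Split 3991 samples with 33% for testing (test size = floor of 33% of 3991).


Test = ⌊3991·33/100⌋ = 1317
Train = 3991 - 1317 = 2674

Train: 2674, Test: 1317


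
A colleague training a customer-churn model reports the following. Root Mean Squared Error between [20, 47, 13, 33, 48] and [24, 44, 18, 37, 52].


MSE = 82/5 = 16.4
RMSE = √(82/5) = 4.0497

4.0497


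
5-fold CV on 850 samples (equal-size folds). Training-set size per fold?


Fold size = 850/5 = 170
Training per fold = 850 - 170 = 680

680


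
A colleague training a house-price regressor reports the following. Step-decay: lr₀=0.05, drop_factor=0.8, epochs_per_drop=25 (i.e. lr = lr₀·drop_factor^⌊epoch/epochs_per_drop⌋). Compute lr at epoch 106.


n_drops = ⌊106/25⌋ = 4
lr = 0.05·0.8^4 = 0.05·0.4096 = 0.02048

0.02048


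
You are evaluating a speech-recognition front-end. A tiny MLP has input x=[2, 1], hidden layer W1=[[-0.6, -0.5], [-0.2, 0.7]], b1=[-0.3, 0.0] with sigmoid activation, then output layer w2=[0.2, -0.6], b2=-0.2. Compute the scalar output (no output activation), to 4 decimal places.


z1[0] = (-0.6)·(2) + (-0.5)·(1) - 0.3 = -2.0
z1[1] = (-0.2)·(2) + (0.7)·(1) + 0.0 = 0.3
h = sigmoid(z1) = [0.1192, 0.5744]
output = (0.2)·(0.1192) + (-0.6)·(0.5744) - 0.2 = -0.5208

-0.5208


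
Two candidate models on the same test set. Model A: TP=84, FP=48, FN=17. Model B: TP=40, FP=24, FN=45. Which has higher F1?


Model A: P=84/132=0.6364, R=84/101=0.8317, F1=2PR/(P+R)=2TP/(2TP+FP+FN)=168/233=0.721
Model B: P=40/64=0.625, R=40/85=0.4706, F1=2PR/(P+R)=2TP/(2TP+FP+FN)=80/149=0.5369
0.721 > 0.5369 → Model A

Model A


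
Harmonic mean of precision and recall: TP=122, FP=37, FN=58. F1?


Precision = 122/159 = 0.7673
Recall = 122/180 = 0.6778
F1 = 2·P·R/(P+R) = 2·TP/(2·TP+FP+FN) = 244/(244+37+58) = 244/339 = 0.7198

0.7198


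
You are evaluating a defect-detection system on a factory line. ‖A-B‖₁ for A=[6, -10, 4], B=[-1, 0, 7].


d = |6+ 1| + |-10-0| + |4-7|
  = 7 + 10 + 3
  = 20

20


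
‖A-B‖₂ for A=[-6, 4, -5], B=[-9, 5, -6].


d = √((-6+ 9)² + (4-5)² + (-5+ 6)²)
  = √(9 + 1 + 1)
  = √11 = 3.3166

3.3166


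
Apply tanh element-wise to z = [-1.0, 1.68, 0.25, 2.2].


tanh(-1.0) = -0.7616
tanh(1.68) = 0.9329
tanh(0.25) = 0.2449
tanh(2.2) = 0.9757
result = [-0.7616, 0.9329, 0.2449, 0.9757]

[-0.7616, 0.9329, 0.2449, 0.9757]


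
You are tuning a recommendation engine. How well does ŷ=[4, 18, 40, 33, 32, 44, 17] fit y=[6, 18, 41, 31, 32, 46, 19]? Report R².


ȳ = 27.5714
SS_res = Σ(y-ŷ)² = 17
SS_tot = Σ(y-ȳ)² = 1181.71
R² = 1 - SS_res/SS_tot = 1 - 0.0144 = 0.9856

0.9856


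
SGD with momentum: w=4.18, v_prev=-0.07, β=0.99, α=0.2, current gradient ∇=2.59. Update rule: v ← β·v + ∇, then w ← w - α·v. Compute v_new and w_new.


v_new = 0.99·-0.07 + 2.59 = -0.0693 + 2.59 = 2.5207
w_new = 4.18 - 0.2·2.5207 = 4.18 - 0.50414 = 3.67586

v_new=2.5207, w_new=3.67586


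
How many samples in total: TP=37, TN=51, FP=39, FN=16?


Total = TP + TN + FP + FN
= 37 + 51 + 39 + 16
= 143
(Predicted positive: 76, predicted negative: 67)

143


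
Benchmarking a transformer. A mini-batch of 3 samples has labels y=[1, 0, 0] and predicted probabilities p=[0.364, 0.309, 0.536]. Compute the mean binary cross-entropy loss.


L[0] = -ln(0.364) = 1.0106
L[1] = -ln(1-0.309) = -ln(0.691) = 0.3696
L[2] = -ln(1-0.536) = -ln(0.464) = 0.7679
mean = (1.0106 + 0.3696 + 0.7679)/3 = 0.716

0.716


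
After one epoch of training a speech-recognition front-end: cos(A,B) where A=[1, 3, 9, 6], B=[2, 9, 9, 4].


A·B = 1·2 + 3·9 + 9·9 + 6·4 = 134
‖A‖ = √127 = 11.2694, ‖B‖ = √182 = 13.4907
cos = 134/(√127·√182) = 134/√23114 = 0.8814

0.8814


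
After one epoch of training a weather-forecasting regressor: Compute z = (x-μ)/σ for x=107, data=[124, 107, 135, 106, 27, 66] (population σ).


μ = 94.1667, σ = 36.8936
z = (107 - 94.1667)/36.8936 = 0.3478

0.3478


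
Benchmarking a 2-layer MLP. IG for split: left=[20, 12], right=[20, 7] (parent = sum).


Parent = [40, 19], H_parent = 0.9066
H_left = 0.9544 (n=32), H_right = 0.8256 (n=27)
H_children = (32/59)·0.9544 + (27/59)·0.8256 = 0.8955
IG = 0.9066 - 0.8955 = 0.0111

0.0111


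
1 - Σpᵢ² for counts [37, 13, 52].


Probabilities: [37/102, 13/102, 52/102] ≈ [0.3627, 0.1275, 0.5098]
Σpᵢ² = (1369 + 169 + 2704)/102² = 4242/10404
Gini = 1 - Σpᵢ² = 1 - 4242/10404 = 0.5923

0.5923


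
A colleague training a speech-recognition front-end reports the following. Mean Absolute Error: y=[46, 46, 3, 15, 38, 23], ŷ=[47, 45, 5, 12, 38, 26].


Absolute errors: |46-47|=1, |46-45|=1, |3-5|=2, |15-12|=3, |38-38|=0, |23-26|=3
Sum = 10
MAE = 10/6 = 5/3

5/3


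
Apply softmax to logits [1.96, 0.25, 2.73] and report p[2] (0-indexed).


Exponentials: e^1.96=7.0993, e^0.25=1.284, e^2.73=15.3329
Sum = 23.7162
Softmax = [0.2993, 0.0541, 0.6465]
p[2] = 15.3329/23.7162 = 0.6465

0.6465


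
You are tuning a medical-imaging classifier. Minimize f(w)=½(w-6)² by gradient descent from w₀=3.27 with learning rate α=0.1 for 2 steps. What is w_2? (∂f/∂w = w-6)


step 1: grad = 3.27-6 = -2.73; w = 3.27 - 0.1·(-2.73) = 3.543
step 2: grad = 3.543-6 = -2.457; w = 3.543 - 0.1·(-2.457) = 3.7887

3.7887


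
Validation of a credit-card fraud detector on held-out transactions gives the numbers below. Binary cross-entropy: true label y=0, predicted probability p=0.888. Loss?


BCE = -[y·ln(p) + (1-y)·ln(1-p)]
= -0 - 1·ln(1-0.888)
= -ln(0.112) = 2.1893

2.1893


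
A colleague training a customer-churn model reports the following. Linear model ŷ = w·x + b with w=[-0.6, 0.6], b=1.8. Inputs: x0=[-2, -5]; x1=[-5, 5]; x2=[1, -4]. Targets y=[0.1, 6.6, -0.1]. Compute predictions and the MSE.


ŷ0 = (-0.6)·(-2) + (0.6)·(-5) + 1.8 = 0.0
ŷ1 = (-0.6)·(-5) + (0.6)·(5) + 1.8 = 7.8
ŷ2 = (-0.6)·(1) + (0.6)·(-4) + 1.8 = -1.2
errors² = [0.01, 1.44, 1.21]
MSE = 2.6600/3 = 0.8867

0.8867


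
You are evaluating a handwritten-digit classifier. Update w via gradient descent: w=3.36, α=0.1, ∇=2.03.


w_new = w - α·∇
= 3.36 - 0.1·2.03
= 3.36 - 0.203
= 3.157

3.157


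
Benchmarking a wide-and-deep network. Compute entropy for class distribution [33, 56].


Probabilities: [33/89, 56/89] ≈ [0.3708, 0.6292]
H = -((33/89)·log₂(33/89) + (56/89)·log₂(56/89))
  = 0.9513 bits

0.9513 bits


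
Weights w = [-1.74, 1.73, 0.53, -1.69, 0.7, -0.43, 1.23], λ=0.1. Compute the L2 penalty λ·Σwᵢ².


‖w‖₂² = (-1.74)² + (1.73)² + (0.53)² + (-1.69)² + (0.7)² + (-0.43)² + (1.23)²
     = 3.0276 + 2.9929 + 0.2809 + 2.8561 + 0.49 + 0.1849 + 1.5129
     = 11.3453
λ·‖w‖₂² = 0.1·11.3453 = 1.13453

1.13453


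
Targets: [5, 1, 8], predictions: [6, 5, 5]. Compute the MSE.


Squared errors: (5-6)²=1, (1-5)²=16, (8-5)²=9
Sum = 26
MSE = 26/3 = 26/3

26/3


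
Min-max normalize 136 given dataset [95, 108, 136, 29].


min=29, max=136
(136-29)/(136-29) = 107/107 = 1.0

1.0


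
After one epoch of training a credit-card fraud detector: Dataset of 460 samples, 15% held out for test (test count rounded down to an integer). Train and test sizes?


Test = ⌊460·15/100⌋ = 69
Train = 460 - 69 = 391

Train: 391, Test: 69


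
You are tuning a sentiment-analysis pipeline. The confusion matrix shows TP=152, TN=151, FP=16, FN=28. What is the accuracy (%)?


Accuracy = (TP+TN)/(TP+TN+FP+FN)
= (152+151)/(347)
= 303/347 = 87.32%

87.32%


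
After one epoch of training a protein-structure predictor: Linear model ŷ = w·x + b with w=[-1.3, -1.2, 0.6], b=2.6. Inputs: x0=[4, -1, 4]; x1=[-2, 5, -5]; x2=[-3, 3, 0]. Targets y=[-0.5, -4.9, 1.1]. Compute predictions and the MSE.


ŷ0 = (-1.3)·(4) + (-1.2)·(-1) + (0.6)·(4) + 2.6 = 1.0
ŷ1 = (-1.3)·(-2) + (-1.2)·(5) + (0.6)·(-5) + 2.6 = -3.8
ŷ2 = (-1.3)·(-3) + (-1.2)·(3) + (0.6)·(0) + 2.6 = 2.9
errors² = [2.25, 1.21, 3.24]
MSE = 6.7000/3 = 2.2333

2.2333


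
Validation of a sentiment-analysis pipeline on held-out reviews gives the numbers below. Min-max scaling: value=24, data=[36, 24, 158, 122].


min=24, max=158
(24-24)/(158-24) = 0/134 = 0.0

0.0


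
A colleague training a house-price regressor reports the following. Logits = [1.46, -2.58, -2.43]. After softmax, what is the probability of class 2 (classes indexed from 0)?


Exponentials: e^1.46=4.306, e^-2.58=0.0758, e^-2.43=0.088
Sum = 4.4698
Softmax = [0.9634, 0.017, 0.0197]
p[2] = 0.088/4.4698 = 0.0197

0.0197


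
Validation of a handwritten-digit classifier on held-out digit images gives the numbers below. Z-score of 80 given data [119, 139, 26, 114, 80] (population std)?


μ = 95.6, σ = 39.6414
z = (80 - 95.6)/39.6414 = -0.3935

-0.3935


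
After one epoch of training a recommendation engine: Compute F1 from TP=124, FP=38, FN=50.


Precision = 124/162 = 0.7654
Recall = 124/174 = 0.7126
F1 = 2·P·R/(P+R) = 2·TP/(2·TP+FP+FN) = 248/(248+38+50) = 248/336 = 0.7381

0.7381


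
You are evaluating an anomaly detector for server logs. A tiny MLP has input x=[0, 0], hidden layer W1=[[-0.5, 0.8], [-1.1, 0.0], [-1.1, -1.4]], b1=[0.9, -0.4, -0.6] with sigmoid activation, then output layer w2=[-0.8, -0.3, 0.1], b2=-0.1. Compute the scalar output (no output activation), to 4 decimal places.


z1[0] = (-0.5)·(0) + (0.8)·(0) + 0.9 = 0.9
z1[1] = (-1.1)·(0) + (0.0)·(0) - 0.4 = -0.4
z1[2] = (-1.1)·(0) + (-1.4)·(0) - 0.6 = -0.6
h = sigmoid(z1) = [0.7109, 0.4013, 0.3543]
output = (-0.8)·(0.7109) + (-0.3)·(0.4013) + (0.1)·(0.3543) - 0.1 = -0.7537

-0.7537


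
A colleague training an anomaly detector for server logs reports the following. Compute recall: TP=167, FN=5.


Recall = TP/(TP+FN)
= 167/(167+5)
= 167/172 = 97.09%

97.09%


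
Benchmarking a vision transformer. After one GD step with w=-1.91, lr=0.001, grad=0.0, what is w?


w_new = w - α·∇
= -1.91 - 0.001·0.0
= -1.91 - 0
= -1.91

-1.91


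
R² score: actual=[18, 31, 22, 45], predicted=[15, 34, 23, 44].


ȳ = 29
SS_res = Σ(y-ŷ)² = 20
SS_tot = Σ(y-ȳ)² = 430
R² = 1 - SS_res/SS_tot = 1 - 0.0465 = 0.9535

0.9535


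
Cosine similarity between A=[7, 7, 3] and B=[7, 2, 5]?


A·B = 7·7 + 7·2 + 3·5 = 78
‖A‖ = √107 = 10.3441, ‖B‖ = √78 = 8.8318
cos = 78/(√107·√78) = 78/√8346 = 0.8538

0.8538


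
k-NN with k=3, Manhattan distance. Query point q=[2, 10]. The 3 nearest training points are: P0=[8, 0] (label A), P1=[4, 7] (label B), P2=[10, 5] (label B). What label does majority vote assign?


d(q,P0) = 16  (label A)
d(q,P1) = 5  (label B)
d(q,P2) = 13  (label B)
Votes: A=1, B=2
Majority → B

B


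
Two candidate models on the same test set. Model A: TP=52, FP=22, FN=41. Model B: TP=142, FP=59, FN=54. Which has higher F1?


Model A: P=52/74=0.7027, R=52/93=0.5591, F1=2PR/(P+R)=2TP/(2TP+FP+FN)=104/167=0.6228
Model B: P=142/201=0.7065, R=142/196=0.7245, F1=2PR/(P+R)=2TP/(2TP+FP+FN)=284/397=0.7154
0.6228 < 0.7154 → Model B

Model B


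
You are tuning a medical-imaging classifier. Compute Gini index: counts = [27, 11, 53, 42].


Probabilities: [27/133, 11/133, 53/133, 42/133] ≈ [0.203, 0.0827, 0.3985, 0.3158]
Σpᵢ² = (729 + 121 + 2809 + 1764)/133² = 5423/17689
Gini = 1 - Σpᵢ² = 1 - 5423/17689 = 0.6934

0.6934


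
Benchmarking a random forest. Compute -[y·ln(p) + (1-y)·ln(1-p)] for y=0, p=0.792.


BCE = -[y·ln(p) + (1-y)·ln(1-p)]
= -0 - 1·ln(1-0.792)
= -ln(0.208) = 1.5702

1.5702


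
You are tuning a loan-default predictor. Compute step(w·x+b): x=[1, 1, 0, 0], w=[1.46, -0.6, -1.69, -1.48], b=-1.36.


z = (1)·(1.46) + (1)·(-0.6) + (0)·(-1.69) + (0)·(-1.48) - 1.36
  = -0.5
step(z) = 0 (z<0)

0


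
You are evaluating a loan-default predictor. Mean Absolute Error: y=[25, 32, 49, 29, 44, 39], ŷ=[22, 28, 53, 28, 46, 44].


Absolute errors: |25-22|=3, |32-28|=4, |49-53|=4, |29-28|=1, |44-46|=2, |39-44|=5
Sum = 19
MAE = 19/6 = 19/6

19/6


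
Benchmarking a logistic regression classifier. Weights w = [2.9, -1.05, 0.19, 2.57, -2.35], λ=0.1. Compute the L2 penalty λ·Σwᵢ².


‖w‖₂² = (2.9)² + (-1.05)² + (0.19)² + (2.57)² + (-2.35)²
     = 8.41 + 1.1025 + 0.0361 + 6.6049 + 5.5225
     = 21.676
λ·‖w‖₂² = 0.1·21.676 = 2.1676

2.1676


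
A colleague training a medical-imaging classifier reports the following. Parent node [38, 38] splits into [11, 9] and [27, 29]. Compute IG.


Parent = [38, 38], H_parent = 1
H_left = 0.9928 (n=20), H_right = 0.9991 (n=56)
H_children = (20/76)·0.9928 + (56/76)·0.9991 = 0.9974
IG = 1 - 0.9974 = 0.0026

0.0026


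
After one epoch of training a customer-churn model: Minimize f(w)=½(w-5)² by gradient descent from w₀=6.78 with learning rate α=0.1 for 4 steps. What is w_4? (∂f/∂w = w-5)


step 1: grad = 6.78-5 = 1.78; w = 6.78 - 0.1·(1.78) = 6.602
step 2: grad = 6.602-5 = 1.602; w = 6.602 - 0.1·(1.602) = 6.4418
step 3: grad = 6.4418-5 = 1.4418; w = 6.4418 - 0.1·(1.4418) = 6.29762
step 4: grad = 6.29762-5 = 1.29762; w = 6.29762 - 0.1·(1.29762) = 6.167858

6.167858


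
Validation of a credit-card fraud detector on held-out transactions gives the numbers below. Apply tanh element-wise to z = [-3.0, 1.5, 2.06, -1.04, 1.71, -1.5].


tanh(-3.0) = -0.9951
tanh(1.5) = 0.9051
tanh(2.06) = 0.968
tanh(-1.04) = -0.7779
tanh(1.71) = 0.9366
tanh(-1.5) = -0.9051
result = [-0.9951, 0.9051, 0.968, -0.7779, 0.9366, -0.9051]

[-0.9951, 0.9051, 0.968, -0.7779, 0.9366, -0.9051]


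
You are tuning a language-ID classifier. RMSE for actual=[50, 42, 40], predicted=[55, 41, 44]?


MSE = 42/3 = 14
RMSE = √(42/3) = 3.7417

3.7417


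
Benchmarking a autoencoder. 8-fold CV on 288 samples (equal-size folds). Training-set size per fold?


Fold size = 288/8 = 36
Training per fold = 288 - 36 = 252

252


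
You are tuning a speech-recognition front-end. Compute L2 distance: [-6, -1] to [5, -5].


d = √((-6-5)² + (-1+ 5)²)
  = √(121 + 16)
  = √137 = 11.7047

11.7047


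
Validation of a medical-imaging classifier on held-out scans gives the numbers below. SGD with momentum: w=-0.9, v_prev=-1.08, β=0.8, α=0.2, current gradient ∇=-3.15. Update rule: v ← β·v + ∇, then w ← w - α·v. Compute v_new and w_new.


v_new = 0.8·-1.08 - 3.15 = -0.864 - 3.15 = -4.014
w_new = -0.9 - 0.2·-4.014 = -0.9 + 0.8028 = -0.0972

v_new=-4.014, w_new=-0.0972


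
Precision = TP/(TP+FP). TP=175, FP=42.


Precision = TP/(TP+FP)
= 175/(175+42)
= 175/217 = 80.65%

80.65%


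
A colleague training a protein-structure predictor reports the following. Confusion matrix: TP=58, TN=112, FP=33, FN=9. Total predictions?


Total = TP + TN + FP + FN
= 58 + 112 + 33 + 9
= 212
(Predicted positive: 91, predicted negative: 121)

212


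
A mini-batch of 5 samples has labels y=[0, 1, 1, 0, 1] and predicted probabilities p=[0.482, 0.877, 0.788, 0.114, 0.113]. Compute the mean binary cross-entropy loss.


L[0] = -ln(1-0.482) = -ln(0.518) = 0.6578
L[1] = -ln(0.877) = 0.1312
L[2] = -ln(0.788) = 0.2383
L[3] = -ln(1-0.114) = -ln(0.886) = 0.121
L[4] = -ln(0.113) = 2.1804
mean = (0.6578 + 0.1312 + 0.2383 + 0.121 + 2.1804)/5 = 0.6657

0.6657


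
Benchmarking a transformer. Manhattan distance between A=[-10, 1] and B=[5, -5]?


d = |-10-5| + |1+ 5|
  = 15 + 6
  = 21

21


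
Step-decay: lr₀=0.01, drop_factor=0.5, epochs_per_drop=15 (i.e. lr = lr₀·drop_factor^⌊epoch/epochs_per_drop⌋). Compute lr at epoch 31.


n_drops = ⌊31/15⌋ = 2
lr = 0.01·0.5^2 = 0.01·0.25 = 0.0025

0.0025


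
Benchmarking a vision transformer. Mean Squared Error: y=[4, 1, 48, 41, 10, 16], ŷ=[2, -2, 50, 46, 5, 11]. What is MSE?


Squared errors: (4-2)²=4, (1+ 2)²=9, (48-50)²=4, (41-46)²=25, (10-5)²=25, (16-11)²=25
Sum = 92
MSE = 92/6 = 46/3

46/3


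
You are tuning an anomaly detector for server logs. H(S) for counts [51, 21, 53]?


Probabilities: [51/125, 21/125, 53/125] ≈ [0.408, 0.168, 0.424]
H = -((51/125)·log₂(51/125) + (21/125)·log₂(21/125) + (53/125)·log₂(53/125))
  = 1.4849 bits

1.4849 bits


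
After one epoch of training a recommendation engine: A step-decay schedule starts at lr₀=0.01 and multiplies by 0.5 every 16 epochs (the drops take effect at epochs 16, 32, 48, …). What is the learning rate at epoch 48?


n_drops = ⌊48/16⌋ = 3
lr = 0.01·0.5^3 = 0.01·0.125 = 0.00125

0.00125


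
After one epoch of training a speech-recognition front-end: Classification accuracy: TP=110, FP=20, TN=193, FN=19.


Accuracy = (TP+TN)/(TP+TN+FP+FN)
= (110+193)/(342)
= 303/342 = 88.6%

88.6%


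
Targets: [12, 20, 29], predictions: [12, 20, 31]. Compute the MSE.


Squared errors: (12-12)²=0, (20-20)²=0, (29-31)²=4
Sum = 4
MSE = 4/3 = 4/3

4/3


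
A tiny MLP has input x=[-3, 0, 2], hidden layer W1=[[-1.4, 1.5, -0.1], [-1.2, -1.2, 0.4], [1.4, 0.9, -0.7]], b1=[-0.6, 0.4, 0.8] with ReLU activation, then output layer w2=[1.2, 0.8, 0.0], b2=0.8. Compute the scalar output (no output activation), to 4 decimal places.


z1[0] = (-1.4)·(-3) + (1.5)·(0) + (-0.1)·(2) - 0.6 = 3.4
z1[1] = (-1.2)·(-3) + (-1.2)·(0) + (0.4)·(2) + 0.4 = 4.8
z1[2] = (1.4)·(-3) + (0.9)·(0) + (-0.7)·(2) + 0.8 = -4.8
h = ReLU(z1) = [3.4, 4.8, 0.0]
output = (1.2)·(3.4) + (0.8)·(4.8) + (0.0)·(0.0) + 0.8 = 8.72

8.72


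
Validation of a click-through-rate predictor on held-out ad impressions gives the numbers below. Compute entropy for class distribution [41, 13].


Probabilities: [41/54, 13/54] ≈ [0.7593, 0.2407]
H = -((41/54)·log₂(41/54) + (13/54)·log₂(13/54))
  = 0.7963 bits

0.7963 bits


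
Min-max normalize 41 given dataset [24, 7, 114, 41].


min=7, max=114
(41-7)/(114-7) = 34/107 = 0.3178

0.3178


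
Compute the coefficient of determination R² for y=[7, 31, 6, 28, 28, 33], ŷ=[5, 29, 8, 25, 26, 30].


ȳ = 22.1667
SS_res = Σ(y-ŷ)² = 34
SS_tot = Σ(y-ȳ)² = 754.83
R² = 1 - SS_res/SS_tot = 1 - 0.045 = 0.955

0.955


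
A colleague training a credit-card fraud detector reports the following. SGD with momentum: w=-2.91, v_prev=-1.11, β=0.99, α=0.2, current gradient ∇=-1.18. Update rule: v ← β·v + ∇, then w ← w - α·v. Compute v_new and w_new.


v_new = 0.99·-1.11 - 1.18 = -1.0989 - 1.18 = -2.2789
w_new = -2.91 - 0.2·-2.2789 = -2.91 + 0.45578 = -2.45422

v_new=-2.2789, w_new=-2.45422


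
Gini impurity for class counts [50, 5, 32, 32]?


Probabilities: [50/119, 5/119, 32/119, 32/119] ≈ [0.4202, 0.042, 0.2689, 0.2689]
Σpᵢ² = (2500 + 25 + 1024 + 1024)/119² = 4573/14161
Gini = 1 - Σpᵢ² = 1 - 4573/14161 = 0.6771

0.6771


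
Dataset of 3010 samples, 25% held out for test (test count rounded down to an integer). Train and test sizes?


Test = ⌊3010·25/100⌋ = 752
Train = 3010 - 752 = 2258

Train: 2258, Test: 752


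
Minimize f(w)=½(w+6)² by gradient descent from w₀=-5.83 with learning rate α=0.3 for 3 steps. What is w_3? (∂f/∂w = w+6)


step 1: grad = -5.83+6 = 0.17; w = -5.83 - 0.3·(0.17) = -5.881
step 2: grad = -5.881+6 = 0.119; w = -5.881 - 0.3·(0.119) = -5.9167
step 3: grad = -5.9167+6 = 0.0833; w = -5.9167 - 0.3·(0.0833) = -5.94169

-5.94169


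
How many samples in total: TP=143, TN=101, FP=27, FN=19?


Total = TP + TN + FP + FN
= 143 + 101 + 27 + 19
= 290
(Predicted positive: 170, predicted negative: 120)

290


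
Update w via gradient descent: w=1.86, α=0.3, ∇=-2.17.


w_new = w - α·∇
= 1.86 - 0.3·-2.17
= 1.86 + 0.651
= 2.511

2.511


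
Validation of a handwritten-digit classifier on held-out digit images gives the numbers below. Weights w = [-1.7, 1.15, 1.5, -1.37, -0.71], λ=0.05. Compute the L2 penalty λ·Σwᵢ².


‖w‖₂² = (-1.7)² + (1.15)² + (1.5)² + (-1.37)² + (-0.71)²
     = 2.89 + 1.3225 + 2.25 + 1.8769 + 0.5041
     = 8.8435
λ·‖w‖₂² = 0.05·8.8435 = 0.442175

0.442175


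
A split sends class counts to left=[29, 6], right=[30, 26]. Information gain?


Parent = [59, 32], H_parent = 0.9355
H_left = 0.661 (n=35), H_right = 0.9963 (n=56)
H_children = (35/91)·0.661 + (56/91)·0.9963 = 0.8673
IG = 0.9355 - 0.8673 = 0.0682

0.0682


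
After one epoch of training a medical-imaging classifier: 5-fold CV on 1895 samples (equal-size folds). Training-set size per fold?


Fold size = 1895/5 = 379
Training per fold = 1895 - 379 = 1516

1516


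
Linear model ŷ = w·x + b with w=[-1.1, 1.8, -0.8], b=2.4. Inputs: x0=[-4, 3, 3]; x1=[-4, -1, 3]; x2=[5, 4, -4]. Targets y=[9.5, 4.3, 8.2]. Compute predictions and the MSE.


ŷ0 = (-1.1)·(-4) + (1.8)·(3) + (-0.8)·(3) + 2.4 = 9.8
ŷ1 = (-1.1)·(-4) + (1.8)·(-1) + (-0.8)·(3) + 2.4 = 2.6
ŷ2 = (-1.1)·(5) + (1.8)·(4) + (-0.8)·(-4) + 2.4 = 7.3
errors² = [0.09, 2.89, 0.81]
MSE = 3.7900/3 = 1.2633

1.2633


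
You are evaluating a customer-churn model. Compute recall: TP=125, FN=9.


Recall = TP/(TP+FN)
= 125/(125+9)
= 125/134 = 93.28%

93.28%


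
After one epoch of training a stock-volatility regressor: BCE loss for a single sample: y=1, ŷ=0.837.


BCE = -[y·ln(p) + (1-y)·ln(1-p)]
= -1·ln(0.837) - 0
= -ln(0.837) = 0.1779

0.1779


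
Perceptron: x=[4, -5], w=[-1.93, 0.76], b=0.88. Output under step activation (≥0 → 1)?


z = (4)·(-1.93) + (-5)·(0.76) + 0.88
  = -10.64
step(z) = 0 (z<0)

0


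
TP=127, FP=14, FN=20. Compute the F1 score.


Precision = 127/141 = 0.9007
Recall = 127/147 = 0.8639
F1 = 2·P·R/(P+R) = 2·TP/(2·TP+FP+FN) = 254/(254+14+20) = 254/288 = 0.8819

0.8819


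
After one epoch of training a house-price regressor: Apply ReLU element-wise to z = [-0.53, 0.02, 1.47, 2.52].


ReLU(-0.53) = max(0, -0.53) = 0.0
ReLU(0.02) = max(0, 0.02) = 0.02
ReLU(1.47) = max(0, 1.47) = 1.47
ReLU(2.52) = max(0, 2.52) = 2.52
result = [0.0, 0.02, 1.47, 2.52]

[0.0, 0.02, 1.47, 2.52]


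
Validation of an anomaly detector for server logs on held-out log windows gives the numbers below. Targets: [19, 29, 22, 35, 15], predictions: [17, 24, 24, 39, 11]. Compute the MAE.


Absolute errors: |19-17|=2, |29-24|=5, |22-24|=2, |35-39|=4, |15-11|=4
Sum = 17
MAE = 17/5 = 17/5

17/5


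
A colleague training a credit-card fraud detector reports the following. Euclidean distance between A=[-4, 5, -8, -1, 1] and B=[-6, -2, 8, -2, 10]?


d = √((-4+ 6)² + (5+ 2)² + (-8-8)² + (-1+ 2)² + (1-10)²)
  = √(4 + 49 + 256 + 1 + 81)
  = √391 = 19.7737

19.7737


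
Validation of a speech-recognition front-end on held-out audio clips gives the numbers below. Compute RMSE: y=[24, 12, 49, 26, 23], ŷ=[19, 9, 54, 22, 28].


MSE = 100/5 = 20
RMSE = √(100/5) = 4.4721

4.4721


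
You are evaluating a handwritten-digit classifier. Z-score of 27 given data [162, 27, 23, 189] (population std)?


μ = 100.25, σ = 75.8662
z = (27 - 100.25)/75.8662 = -0.9655

-0.9655


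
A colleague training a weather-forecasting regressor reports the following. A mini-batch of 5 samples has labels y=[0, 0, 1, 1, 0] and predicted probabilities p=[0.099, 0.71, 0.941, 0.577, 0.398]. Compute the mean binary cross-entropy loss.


L[0] = -ln(1-0.099) = -ln(0.901) = 0.1043
L[1] = -ln(1-0.71) = -ln(0.29) = 1.2379
L[2] = -ln(0.941) = 0.0608
L[3] = -ln(0.577) = 0.5499
L[4] = -ln(1-0.398) = -ln(0.602) = 0.5075
mean = (0.1043 + 1.2379 + 0.0608 + 0.5499 + 0.5075)/5 = 0.4921

0.4921


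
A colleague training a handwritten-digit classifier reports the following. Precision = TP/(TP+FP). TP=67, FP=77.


Precision = TP/(TP+FP)
= 67/(67+77)
= 67/144 = 46.53%

46.53%


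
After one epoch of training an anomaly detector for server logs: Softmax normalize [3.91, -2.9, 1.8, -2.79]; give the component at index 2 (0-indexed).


Exponentials: e^3.91=49.899, e^-2.9=0.055, e^1.8=6.0496, e^-2.79=0.0614
Sum = 56.065
Softmax = [0.89, 0.001, 0.1079, 0.0011]
p[2] = 6.0496/56.065 = 0.1079

0.1079


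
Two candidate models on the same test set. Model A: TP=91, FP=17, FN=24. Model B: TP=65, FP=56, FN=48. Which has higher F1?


Model A: P=91/108=0.8426, R=91/115=0.7913, F1=2PR/(P+R)=2TP/(2TP+FP+FN)=182/223=0.8161
Model B: P=65/121=0.5372, R=65/113=0.5752, F1=2PR/(P+R)=2TP/(2TP+FP+FN)=130/234=0.5556
0.8161 > 0.5556 → Model A

Model A


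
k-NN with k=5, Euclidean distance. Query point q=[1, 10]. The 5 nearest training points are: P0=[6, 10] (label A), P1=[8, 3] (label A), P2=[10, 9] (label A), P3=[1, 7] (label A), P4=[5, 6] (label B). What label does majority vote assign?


d(q,P0) = 5.0  (label A)
d(q,P1) = 9.8995  (label A)
d(q,P2) = 9.0554  (label A)
d(q,P3) = 3.0  (label A)
d(q,P4) = 5.6569  (label B)
Votes: A=4, B=1
Majority → A

A


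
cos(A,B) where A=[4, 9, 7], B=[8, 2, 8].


A·B = 4·8 + 9·2 + 7·8 = 106
‖A‖ = √146 = 12.083, ‖B‖ = √132 = 11.4891
cos = 106/(√146·√132) = 106/√19272 = 0.7636

0.7636


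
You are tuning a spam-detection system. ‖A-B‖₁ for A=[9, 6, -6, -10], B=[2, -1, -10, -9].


d = |9-2| + |6+ 1| + |-6+ 10| + |-10+ 9|
  = 7 + 7 + 4 + 1
  = 19

19


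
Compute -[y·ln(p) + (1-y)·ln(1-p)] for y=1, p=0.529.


BCE = -[y·ln(p) + (1-y)·ln(1-p)]
= -1·ln(0.529) - 0
= -ln(0.529) = 0.6368

0.6368


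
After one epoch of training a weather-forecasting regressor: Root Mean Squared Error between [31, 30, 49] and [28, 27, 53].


MSE = 34/3 = 11.3333
RMSE = √(34/3) = 3.3665

3.3665


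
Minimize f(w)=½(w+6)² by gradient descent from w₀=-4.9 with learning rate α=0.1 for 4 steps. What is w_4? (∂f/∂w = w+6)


step 1: grad = -4.9+6 = 1.1; w = -4.9 - 0.1·(1.1) = -5.01
step 2: grad = -5.01+6 = 0.99; w = -5.01 - 0.1·(0.99) = -5.109
step 3: grad = -5.109+6 = 0.891; w = -5.109 - 0.1·(0.891) = -5.1981
step 4: grad = -5.1981+6 = 0.8019; w = -5.1981 - 0.1·(0.8019) = -5.27829

-5.27829


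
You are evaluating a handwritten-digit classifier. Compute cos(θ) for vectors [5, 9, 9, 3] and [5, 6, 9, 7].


A·B = 5·5 + 9·6 + 9·9 + 3·7 = 181
‖A‖ = √196 = 14, ‖B‖ = √191 = 13.8203
cos = 181/(√196·√191) = 181/√37436 = 0.9355

0.9355


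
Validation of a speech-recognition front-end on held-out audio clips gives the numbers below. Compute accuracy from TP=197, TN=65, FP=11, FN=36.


Accuracy = (TP+TN)/(TP+TN+FP+FN)
= (197+65)/(309)
= 262/309 = 84.79%

84.79%


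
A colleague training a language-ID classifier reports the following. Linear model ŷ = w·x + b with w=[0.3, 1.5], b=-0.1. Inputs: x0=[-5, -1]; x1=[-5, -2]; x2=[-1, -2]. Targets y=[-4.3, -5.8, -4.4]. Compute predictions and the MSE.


ŷ0 = (0.3)·(-5) + (1.5)·(-1) - 0.1 = -3.1
ŷ1 = (0.3)·(-5) + (1.5)·(-2) - 0.1 = -4.6
ŷ2 = (0.3)·(-1) + (1.5)·(-2) - 0.1 = -3.4
errors² = [1.44, 1.44, 1.0]
MSE = 3.8800/3 = 1.2933

1.2933


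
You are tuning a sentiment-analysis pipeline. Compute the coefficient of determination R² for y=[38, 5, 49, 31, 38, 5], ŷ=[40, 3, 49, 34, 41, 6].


ȳ = 27.6667
SS_res = Σ(y-ŷ)² = 27
SS_tot = Σ(y-ȳ)² = 1707.33
R² = 1 - SS_res/SS_tot = 1 - 0.0158 = 0.9842

0.9842


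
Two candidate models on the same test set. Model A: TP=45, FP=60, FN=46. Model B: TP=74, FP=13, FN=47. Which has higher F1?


Model A: P=45/105=0.4286, R=45/91=0.4945, F1=2PR/(P+R)=2TP/(2TP+FP+FN)=90/196=0.4592
Model B: P=74/87=0.8506, R=74/121=0.6116, F1=2PR/(P+R)=2TP/(2TP+FP+FN)=148/208=0.7115
0.4592 < 0.7115 → Model B

Model B


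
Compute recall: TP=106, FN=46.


Recall = TP/(TP+FN)
= 106/(106+46)
= 106/152 = 69.74%

69.74%


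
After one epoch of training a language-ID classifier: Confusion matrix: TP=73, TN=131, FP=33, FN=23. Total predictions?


Total = TP + TN + FP + FN
= 73 + 131 + 33 + 23
= 260
(Predicted positive: 106, predicted negative: 154)

260


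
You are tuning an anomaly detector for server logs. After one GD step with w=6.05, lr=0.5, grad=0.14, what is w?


w_new = w - α·∇
= 6.05 - 0.5·0.14
= 6.05 - 0.07
= 5.98

5.98


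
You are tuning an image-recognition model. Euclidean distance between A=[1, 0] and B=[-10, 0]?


d = √((1+ 10)² + (0-0)²)
  = √(121 + 0)
  = √121 = 11.0

11.0


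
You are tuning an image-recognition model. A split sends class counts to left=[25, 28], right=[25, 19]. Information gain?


Parent = [50, 47], H_parent = 0.9993
H_left = 0.9977 (n=53), H_right = 0.9865 (n=44)
H_children = (53/97)·0.9977 + (44/97)·0.9865 = 0.9926
IG = 0.9993 - 0.9926 = 0.0067

0.0067


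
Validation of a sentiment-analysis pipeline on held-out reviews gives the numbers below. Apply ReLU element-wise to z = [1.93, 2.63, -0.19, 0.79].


ReLU(1.93) = max(0, 1.93) = 1.93
ReLU(2.63) = max(0, 2.63) = 2.63
ReLU(-0.19) = max(0, -0.19) = 0.0
ReLU(0.79) = max(0, 0.79) = 0.79
result = [1.93, 2.63, 0.0, 0.79]

[1.93, 2.63, 0.0, 0.79]


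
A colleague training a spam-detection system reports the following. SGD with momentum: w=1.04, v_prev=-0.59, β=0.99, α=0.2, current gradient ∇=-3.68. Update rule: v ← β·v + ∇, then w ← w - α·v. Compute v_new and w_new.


v_new = 0.99·-0.59 - 3.68 = -0.5841 - 3.68 = -4.2641
w_new = 1.04 - 0.2·-4.2641 = 1.04 + 0.85282 = 1.89282

v_new=-4.2641, w_new=1.89282


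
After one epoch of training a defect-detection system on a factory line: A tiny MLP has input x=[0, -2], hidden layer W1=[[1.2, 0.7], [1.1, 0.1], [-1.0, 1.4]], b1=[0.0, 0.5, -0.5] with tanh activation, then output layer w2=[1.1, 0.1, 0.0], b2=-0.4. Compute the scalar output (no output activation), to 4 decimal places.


z1[0] = (1.2)·(0) + (0.7)·(-2) + 0.0 = -1.4
z1[1] = (1.1)·(0) + (0.1)·(-2) + 0.5 = 0.3
z1[2] = (-1.0)·(0) + (1.4)·(-2) - 0.5 = -3.3
h = tanh(z1) = [-0.8854, 0.2913, -0.9973]
output = (1.1)·(-0.8854) + (0.1)·(0.2913) + (0.0)·(-0.9973) - 0.4 = -1.3448

-1.3448


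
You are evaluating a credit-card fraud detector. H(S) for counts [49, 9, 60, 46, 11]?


Probabilities: [49/175, 9/175, 60/175, 46/175, 11/175] ≈ [0.28, 0.0514, 0.3429, 0.2629, 0.0629]
H = -((49/175)·log₂(49/175) + (9/175)·log₂(9/175) + (60/175)·log₂(60/175) + (46/175)·log₂(46/175) + (11/175)·log₂(11/175))
  = 2.0215 bits

2.0215 bits


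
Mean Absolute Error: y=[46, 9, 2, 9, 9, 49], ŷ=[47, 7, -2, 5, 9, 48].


Absolute errors: |46-47|=1, |9-7|=2, |2+ 2|=4, |9-5|=4, |9-9|=0, |49-48|=1
Sum = 12
MAE = 12/6 = 2

2


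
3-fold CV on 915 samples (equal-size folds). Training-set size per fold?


Fold size = 915/3 = 305
Training per fold = 915 - 305 = 610

610


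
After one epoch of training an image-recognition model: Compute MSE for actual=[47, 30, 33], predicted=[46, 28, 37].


Squared errors: (47-46)²=1, (30-28)²=4, (33-37)²=16
Sum = 21
MSE = 21/3 = 7

7


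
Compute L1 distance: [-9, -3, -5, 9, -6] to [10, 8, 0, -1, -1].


d = |-9-10| + |-3-8| + |-5-0| + |9+ 1| + |-6+ 1|
  = 19 + 11 + 5 + 10 + 5
  = 50

50


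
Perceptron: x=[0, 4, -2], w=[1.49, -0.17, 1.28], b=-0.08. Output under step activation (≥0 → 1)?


z = (0)·(1.49) + (4)·(-0.17) + (-2)·(1.28) - 0.08
  = -3.32
step(z) = 0 (z<0)

0


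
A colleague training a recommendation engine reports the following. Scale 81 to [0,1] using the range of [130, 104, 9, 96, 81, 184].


min=9, max=184
(81-9)/(184-9) = 72/175 = 0.4114

0.4114


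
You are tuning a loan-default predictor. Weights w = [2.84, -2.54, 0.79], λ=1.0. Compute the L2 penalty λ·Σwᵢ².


‖w‖₂² = (2.84)² + (-2.54)² + (0.79)²
     = 8.0656 + 6.4516 + 0.6241
     = 15.1413
λ·‖w‖₂² = 1.0·15.1413 = 15.1413

15.1413


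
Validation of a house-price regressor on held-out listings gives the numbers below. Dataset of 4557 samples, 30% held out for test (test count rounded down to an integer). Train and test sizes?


Test = ⌊4557·30/100⌋ = 1367
Train = 4557 - 1367 = 3190

Train: 3190, Test: 1367


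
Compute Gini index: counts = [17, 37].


Probabilities: [17/54, 37/54] ≈ [0.3148, 0.6852]
Σpᵢ² = (289 + 1369)/54² = 1658/2916
Gini = 1 - Σpᵢ² = 1 - 1658/2916 = 0.4314

0.4314


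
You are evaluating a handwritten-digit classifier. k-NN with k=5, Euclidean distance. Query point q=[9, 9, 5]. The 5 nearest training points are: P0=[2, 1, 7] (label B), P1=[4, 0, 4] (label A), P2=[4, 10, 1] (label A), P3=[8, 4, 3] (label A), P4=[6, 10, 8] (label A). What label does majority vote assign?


d(q,P0) = 10.8167  (label B)
d(q,P1) = 10.3441  (label A)
d(q,P2) = 6.4807  (label A)
d(q,P3) = 5.4772  (label A)
d(q,P4) = 4.3589  (label A)
Votes: A=4, B=1
Majority → A

A


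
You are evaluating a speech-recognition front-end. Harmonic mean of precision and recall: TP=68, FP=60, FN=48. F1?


Precision = 68/128 = 0.5312
Recall = 68/116 = 0.5862
F1 = 2·P·R/(P+R) = 2·TP/(2·TP+FP+FN) = 136/(136+60+48) = 136/244 = 0.5574

0.5574


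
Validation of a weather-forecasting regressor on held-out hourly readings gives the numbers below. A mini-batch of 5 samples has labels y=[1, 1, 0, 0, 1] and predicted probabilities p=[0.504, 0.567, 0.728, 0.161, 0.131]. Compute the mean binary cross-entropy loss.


L[0] = -ln(0.504) = 0.6852
L[1] = -ln(0.567) = 0.5674
L[2] = -ln(1-0.728) = -ln(0.272) = 1.302
L[3] = -ln(1-0.161) = -ln(0.839) = 0.1755
L[4] = -ln(0.131) = 2.0326
mean = (0.6852 + 0.5674 + 1.302 + 0.1755 + 2.0326)/5 = 0.9525

0.9525


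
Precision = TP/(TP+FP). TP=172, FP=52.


Precision = TP/(TP+FP)
= 172/(172+52)
= 172/224 = 76.79%

76.79%


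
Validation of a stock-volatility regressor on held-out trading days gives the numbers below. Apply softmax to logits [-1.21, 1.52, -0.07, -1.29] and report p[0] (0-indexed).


Exponentials: e^-1.21=0.2982, e^1.52=4.5722, e^-0.07=0.9324, e^-1.29=0.2753
Sum = 6.0781
Softmax = [0.0491, 0.7522, 0.1534, 0.0453]
p[0] = 0.2982/6.0781 = 0.0491

0.0491


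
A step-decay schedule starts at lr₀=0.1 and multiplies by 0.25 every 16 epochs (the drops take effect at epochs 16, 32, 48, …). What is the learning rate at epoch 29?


n_drops = ⌊29/16⌋ = 1
lr = 0.1·0.25^1 = 0.1·0.25 = 0.025

0.025


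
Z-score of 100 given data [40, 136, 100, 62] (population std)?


μ = 84.5, σ = 36.6708
z = (100 - 84.5)/36.6708 = 0.4227

0.4227


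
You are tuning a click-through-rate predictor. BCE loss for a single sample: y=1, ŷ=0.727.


BCE = -[y·ln(p) + (1-y)·ln(1-p)]
= -1·ln(0.727) - 0
= -ln(0.727) = 0.3188

0.3188


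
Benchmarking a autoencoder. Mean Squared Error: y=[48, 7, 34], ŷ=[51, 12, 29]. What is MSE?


Squared errors: (48-51)²=9, (7-12)²=25, (34-29)²=25
Sum = 59
MSE = 59/3 = 59/3

59/3


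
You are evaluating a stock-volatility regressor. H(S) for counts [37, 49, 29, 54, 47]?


Probabilities: [37/216, 49/216, 29/216, 54/216, 47/216] ≈ [0.1713, 0.2269, 0.1343, 0.25, 0.2176]
H = -((37/216)·log₂(37/216) + (49/216)·log₂(49/216) + (29/216)·log₂(29/216) + (54/216)·log₂(54/216) + (47/216)·log₂(47/216))
  = 2.2892 bits

2.2892 bits
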